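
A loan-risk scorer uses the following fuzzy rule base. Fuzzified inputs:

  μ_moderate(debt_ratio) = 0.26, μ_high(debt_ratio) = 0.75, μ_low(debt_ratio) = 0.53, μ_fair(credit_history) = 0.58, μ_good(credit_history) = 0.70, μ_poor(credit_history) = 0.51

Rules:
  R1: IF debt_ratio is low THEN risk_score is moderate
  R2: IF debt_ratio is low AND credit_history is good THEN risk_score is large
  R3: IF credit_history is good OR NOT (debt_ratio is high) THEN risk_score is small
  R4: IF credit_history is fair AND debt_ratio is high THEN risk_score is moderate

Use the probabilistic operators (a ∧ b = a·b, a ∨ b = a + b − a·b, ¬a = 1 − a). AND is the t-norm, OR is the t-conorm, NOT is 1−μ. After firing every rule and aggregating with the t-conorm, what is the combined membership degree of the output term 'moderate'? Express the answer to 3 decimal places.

0.734

R1: low=0.53 → w = 0.5300
R2: low=0.53, good=0.70; AND[a·b] → w = 0.3710
R3: good=0.70, ¬high=1−0.75=0.25; OR[a + b − a·b] → w = 0.7750
R4: fair=0.58, high=0.75; AND[a·b] → w = 0.4350
Rules with consequent 'moderate': {R1, R4} → strengths 0.5300, 0.4350
Aggregate via t-conorm [a + b − a·b]: 0.7345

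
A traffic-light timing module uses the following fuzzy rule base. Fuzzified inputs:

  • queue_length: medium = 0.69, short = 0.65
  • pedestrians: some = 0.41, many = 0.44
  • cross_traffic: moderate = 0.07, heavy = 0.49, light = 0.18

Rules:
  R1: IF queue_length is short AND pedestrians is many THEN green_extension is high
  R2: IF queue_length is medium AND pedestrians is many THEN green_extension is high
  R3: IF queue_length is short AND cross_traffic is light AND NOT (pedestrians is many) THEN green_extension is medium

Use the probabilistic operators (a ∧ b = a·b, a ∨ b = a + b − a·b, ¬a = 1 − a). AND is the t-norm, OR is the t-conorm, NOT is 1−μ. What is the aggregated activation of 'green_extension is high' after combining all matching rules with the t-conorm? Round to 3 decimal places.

0.503

R1: short=0.65, many=0.44; AND[a·b] → w = 0.2860
R2: medium=0.69, many=0.44; AND[a·b] → w = 0.3036
R3: short=0.65, light=0.18, ¬many=1−0.44=0.56; AND[a·b] → w = 0.0655
Rules with consequent 'high': {R1, R2} → strengths 0.2860, 0.3036
Aggregate via t-conorm [a + b − a·b]: 0.5028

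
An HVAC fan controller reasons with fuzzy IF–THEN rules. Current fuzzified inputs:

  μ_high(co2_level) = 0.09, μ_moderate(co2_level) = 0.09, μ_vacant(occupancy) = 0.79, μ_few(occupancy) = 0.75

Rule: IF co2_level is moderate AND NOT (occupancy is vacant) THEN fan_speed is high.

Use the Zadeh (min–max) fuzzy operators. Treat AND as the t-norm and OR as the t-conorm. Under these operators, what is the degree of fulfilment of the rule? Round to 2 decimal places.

0.09

firing strength: moderate=0.09, ¬vacant=1−0.79=0.21; AND[min(a, b)] → w = 0.09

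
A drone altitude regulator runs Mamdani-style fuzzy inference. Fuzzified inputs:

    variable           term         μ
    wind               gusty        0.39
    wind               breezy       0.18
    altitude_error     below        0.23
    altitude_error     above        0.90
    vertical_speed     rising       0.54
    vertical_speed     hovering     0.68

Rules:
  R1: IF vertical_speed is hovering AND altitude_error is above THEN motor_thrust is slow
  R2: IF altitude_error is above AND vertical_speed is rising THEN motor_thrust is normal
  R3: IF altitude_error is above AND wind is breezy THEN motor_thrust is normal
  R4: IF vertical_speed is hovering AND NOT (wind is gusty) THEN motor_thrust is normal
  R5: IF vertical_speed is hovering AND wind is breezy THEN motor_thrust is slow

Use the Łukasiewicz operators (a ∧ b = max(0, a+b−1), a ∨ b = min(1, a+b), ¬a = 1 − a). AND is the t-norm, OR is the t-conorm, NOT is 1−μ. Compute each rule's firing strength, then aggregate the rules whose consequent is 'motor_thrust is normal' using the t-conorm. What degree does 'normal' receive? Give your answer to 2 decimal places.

R1: hovering=0.68, above=0.90; AND[max(0, a+b−1)] → w = 0.58
R2: above=0.90, rising=0.54; AND[max(0, a+b−1)] → w = 0.44
R3: above=0.90, breezy=0.18; AND[max(0, a+b−1)] → w = 0.08
R4: hovering=0.68, ¬gusty=1−0.39=0.61; AND[max(0, a+b−1)] → w = 0.29
R5: hovering=0.68, breezy=0.18; AND[max(0, a+b−1)] → w = 0.00
Rules with consequent 'normal': {R2, R3, R4} → strengths 0.44, 0.08, 0.29
Aggregate via t-conorm [min(1, a+b)]: 0.81

0.81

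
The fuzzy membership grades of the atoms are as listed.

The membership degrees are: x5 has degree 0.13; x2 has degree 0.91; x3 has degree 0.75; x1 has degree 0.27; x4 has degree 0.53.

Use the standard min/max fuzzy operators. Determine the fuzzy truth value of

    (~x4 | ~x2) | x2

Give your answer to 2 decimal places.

0.91

~x4 = 1 − 0.53 = 0.47
~x2 = 1 − 0.91 = 0.09
~x4 | ~x2 = max(a, b) on (0.47, 0.09) = 0.47
(~x4 | ~x2) | x2 = max(a, b) on (0.47, 0.91) = 0.91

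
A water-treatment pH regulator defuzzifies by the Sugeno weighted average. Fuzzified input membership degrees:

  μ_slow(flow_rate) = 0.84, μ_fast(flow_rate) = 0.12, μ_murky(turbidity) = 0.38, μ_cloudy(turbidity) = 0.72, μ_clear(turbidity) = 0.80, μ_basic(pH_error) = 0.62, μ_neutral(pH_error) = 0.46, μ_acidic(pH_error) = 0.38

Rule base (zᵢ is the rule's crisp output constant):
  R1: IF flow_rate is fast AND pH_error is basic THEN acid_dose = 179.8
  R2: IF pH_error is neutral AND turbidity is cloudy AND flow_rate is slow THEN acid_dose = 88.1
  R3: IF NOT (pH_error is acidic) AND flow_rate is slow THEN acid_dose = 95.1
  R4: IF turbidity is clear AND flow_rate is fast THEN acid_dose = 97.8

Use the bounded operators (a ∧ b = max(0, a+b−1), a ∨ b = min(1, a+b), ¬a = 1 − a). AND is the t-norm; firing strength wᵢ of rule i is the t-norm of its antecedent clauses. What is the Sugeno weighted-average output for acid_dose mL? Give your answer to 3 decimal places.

94.808

R1 (z=179.8): fast=0.12, basic=0.62; AND[max(0, a+b−1)] → w = 0.00
R2 (z=88.1): neutral=0.46, cloudy=0.72, slow=0.84; AND[max(0, a+b−1)] → w = 0.02
R3 (z=95.1): ¬acidic=1−0.38=0.62, slow=0.84; AND[max(0, a+b−1)] → w = 0.46
R4 (z=97.8): clear=0.80, fast=0.12; AND[max(0, a+b−1)] → w = 0.00
Weighted average = (0.00·179.8 + 0.02·88.1 + 0.46·95.1 + 0.00·97.8) / (0.00 + 0.02 + 0.46 + 0.00)
  = 45.5080 / 0.4800 = 94.808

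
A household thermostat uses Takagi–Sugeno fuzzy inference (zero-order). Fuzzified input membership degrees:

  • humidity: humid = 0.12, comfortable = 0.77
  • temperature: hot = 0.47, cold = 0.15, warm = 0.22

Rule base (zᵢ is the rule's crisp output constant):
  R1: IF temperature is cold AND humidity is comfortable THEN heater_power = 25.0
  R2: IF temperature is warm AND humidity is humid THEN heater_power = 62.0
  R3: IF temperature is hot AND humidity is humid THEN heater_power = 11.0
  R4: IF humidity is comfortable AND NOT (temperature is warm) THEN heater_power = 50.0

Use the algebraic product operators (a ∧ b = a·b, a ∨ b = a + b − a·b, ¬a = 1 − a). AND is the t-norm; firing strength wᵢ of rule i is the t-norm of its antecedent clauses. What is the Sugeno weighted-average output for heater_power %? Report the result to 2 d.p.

44.03

R1 (z=25.0): cold=0.15, comfortable=0.77; AND[a·b] → w = 0.1155
R2 (z=62.0): warm=0.22, humid=0.12; AND[a·b] → w = 0.0264
R3 (z=11.0): hot=0.47, humid=0.12; AND[a·b] → w = 0.0564
R4 (z=50.0): comfortable=0.77, ¬warm=1−0.22=0.78; AND[a·b] → w = 0.6006
Weighted average = (0.1155·25.0 + 0.0264·62.0 + 0.0564·11.0 + 0.6006·50.0) / (0.1155 + 0.0264 + 0.0564 + 0.6006)
  = 35.1747 / 0.7989 = 44.03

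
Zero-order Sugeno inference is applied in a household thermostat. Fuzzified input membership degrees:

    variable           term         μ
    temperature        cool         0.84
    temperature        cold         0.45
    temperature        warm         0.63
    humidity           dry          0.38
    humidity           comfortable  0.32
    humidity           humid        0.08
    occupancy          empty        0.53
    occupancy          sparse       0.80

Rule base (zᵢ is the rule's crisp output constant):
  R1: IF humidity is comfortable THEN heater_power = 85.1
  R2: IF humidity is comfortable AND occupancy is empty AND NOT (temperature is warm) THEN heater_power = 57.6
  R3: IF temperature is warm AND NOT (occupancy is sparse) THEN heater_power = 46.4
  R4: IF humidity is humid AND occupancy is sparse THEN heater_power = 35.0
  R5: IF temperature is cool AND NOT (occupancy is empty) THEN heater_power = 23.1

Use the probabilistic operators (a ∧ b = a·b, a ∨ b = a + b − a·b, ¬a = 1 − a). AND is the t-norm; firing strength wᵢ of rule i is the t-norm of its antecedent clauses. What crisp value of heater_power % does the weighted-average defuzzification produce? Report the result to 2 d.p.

49.66

R1 (z=85.1): comfortable=0.32 → w = 0.3200
R2 (z=57.6): comfortable=0.32, empty=0.53, ¬warm=1−0.63=0.37; AND[a·b] → w = 0.0628
R3 (z=46.4): warm=0.63, ¬sparse=1−0.80=0.20; AND[a·b] → w = 0.1260
R4 (z=35.0): humid=0.08, sparse=0.80; AND[a·b] → w = 0.0640
R5 (z=23.1): cool=0.84, ¬empty=1−0.53=0.47; AND[a·b] → w = 0.3948
Weighted average = (0.3200·85.1 + 0.0628·57.6 + 0.1260·46.4 + 0.0640·35.0 + 0.3948·23.1) / (0.3200 + 0.0628 + 0.1260 + 0.0640 + 0.3948)
  = 48.0528 / 0.9676 = 49.66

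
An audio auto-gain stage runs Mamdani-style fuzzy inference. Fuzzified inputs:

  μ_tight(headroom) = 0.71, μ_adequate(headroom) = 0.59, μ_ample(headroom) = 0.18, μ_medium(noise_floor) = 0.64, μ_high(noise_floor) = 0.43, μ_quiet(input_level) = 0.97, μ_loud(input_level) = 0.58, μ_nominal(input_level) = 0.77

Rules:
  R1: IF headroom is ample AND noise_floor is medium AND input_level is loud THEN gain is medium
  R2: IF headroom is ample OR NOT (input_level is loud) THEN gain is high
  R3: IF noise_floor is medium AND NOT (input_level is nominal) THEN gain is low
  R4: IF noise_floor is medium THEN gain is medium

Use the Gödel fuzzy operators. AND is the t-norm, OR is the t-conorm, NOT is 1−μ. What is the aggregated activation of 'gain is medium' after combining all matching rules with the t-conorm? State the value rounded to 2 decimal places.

0.64

R1: ample=0.18, medium=0.64, loud=0.58; AND[min(a, b)] → w = 0.18
R2: ample=0.18, ¬loud=1−0.58=0.42; OR[max(a, b)] → w = 0.42
R3: medium=0.64, ¬nominal=1−0.77=0.23; AND[min(a, b)] → w = 0.23
R4: medium=0.64 → w = 0.64
Rules with consequent 'medium': {R1, R4} → strengths 0.18, 0.64
Aggregate via t-conorm [max(a, b)]: 0.64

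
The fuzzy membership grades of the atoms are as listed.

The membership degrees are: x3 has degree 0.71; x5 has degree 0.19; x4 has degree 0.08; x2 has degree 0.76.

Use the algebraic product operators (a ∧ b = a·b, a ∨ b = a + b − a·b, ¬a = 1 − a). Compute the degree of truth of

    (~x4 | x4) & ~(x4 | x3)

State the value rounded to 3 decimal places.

0.247

~x4 = 1 − 0.0800 = 0.9200
~x4 | x4 = a + b − a·b on (0.9200, 0.0800) = 0.9264
x4 | x3 = a + b − a·b on (0.0800, 0.7100) = 0.7332
~(x4 | x3) = 1 − 0.7332 = 0.2668
(~x4 | x4) & ~(x4 | x3) = a·b on (0.9264, 0.2668) = 0.2472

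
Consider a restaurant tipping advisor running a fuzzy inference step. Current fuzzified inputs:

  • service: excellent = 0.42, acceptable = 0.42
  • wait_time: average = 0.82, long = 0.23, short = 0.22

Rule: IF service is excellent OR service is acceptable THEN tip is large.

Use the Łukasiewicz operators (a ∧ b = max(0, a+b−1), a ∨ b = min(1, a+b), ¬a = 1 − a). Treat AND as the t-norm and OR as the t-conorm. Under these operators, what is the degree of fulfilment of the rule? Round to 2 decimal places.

firing strength: excellent=0.42, acceptable=0.42; OR[min(1, a+b)] → w = 0.84

0.84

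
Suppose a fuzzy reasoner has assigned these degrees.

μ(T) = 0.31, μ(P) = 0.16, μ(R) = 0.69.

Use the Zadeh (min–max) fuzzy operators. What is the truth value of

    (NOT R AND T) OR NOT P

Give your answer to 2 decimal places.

NOT R = 1 − 0.69 = 0.31
NOT R AND T = min(a, b) on (0.31, 0.31) = 0.31
NOT P = 1 − 0.16 = 0.84
(NOT R AND T) OR NOT P = max(a, b) on (0.31, 0.84) = 0.84

0.84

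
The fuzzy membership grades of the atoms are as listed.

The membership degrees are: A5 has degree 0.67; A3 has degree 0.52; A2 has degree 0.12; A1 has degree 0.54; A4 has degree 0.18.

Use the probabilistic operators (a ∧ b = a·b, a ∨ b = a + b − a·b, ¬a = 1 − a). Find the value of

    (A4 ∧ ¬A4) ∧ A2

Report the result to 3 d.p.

¬A4 = 1 − 0.1800 = 0.8200
A4 ∧ ¬A4 = a·b on (0.1800, 0.8200) = 0.1476
(A4 ∧ ¬A4) ∧ A2 = a·b on (0.1476, 0.1200) = 0.0177

0.018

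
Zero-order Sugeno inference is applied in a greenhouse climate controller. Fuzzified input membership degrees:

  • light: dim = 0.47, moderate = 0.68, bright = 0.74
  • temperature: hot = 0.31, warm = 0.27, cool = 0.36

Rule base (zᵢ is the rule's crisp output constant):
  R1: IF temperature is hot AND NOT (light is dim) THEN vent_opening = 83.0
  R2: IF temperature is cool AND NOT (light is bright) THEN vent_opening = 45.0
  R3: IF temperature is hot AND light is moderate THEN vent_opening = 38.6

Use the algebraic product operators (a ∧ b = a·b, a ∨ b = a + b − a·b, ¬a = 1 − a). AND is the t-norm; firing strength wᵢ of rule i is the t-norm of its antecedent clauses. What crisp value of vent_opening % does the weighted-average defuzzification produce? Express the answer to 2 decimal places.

55.44

R1 (z=83.0): hot=0.31, ¬dim=1−0.47=0.53; AND[a·b] → w = 0.1643
R2 (z=45.0): cool=0.36, ¬bright=1−0.74=0.26; AND[a·b] → w = 0.0936
R3 (z=38.6): hot=0.31, moderate=0.68; AND[a·b] → w = 0.2108
Weighted average = (0.1643·83.0 + 0.0936·45.0 + 0.2108·38.6) / (0.1643 + 0.0936 + 0.2108)
  = 25.9858 / 0.4687 = 55.44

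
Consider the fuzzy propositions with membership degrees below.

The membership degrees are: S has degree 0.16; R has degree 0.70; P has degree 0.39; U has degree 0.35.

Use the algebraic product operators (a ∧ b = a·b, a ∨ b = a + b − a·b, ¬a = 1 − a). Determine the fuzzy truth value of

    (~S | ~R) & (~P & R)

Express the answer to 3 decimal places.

~S = 1 − 0.1600 = 0.8400
~R = 1 − 0.7000 = 0.3000
~S | ~R = a + b − a·b on (0.8400, 0.3000) = 0.8880
~P = 1 − 0.3900 = 0.6100
~P & R = a·b on (0.6100, 0.7000) = 0.4270
(~S | ~R) & (~P & R) = a·b on (0.8880, 0.4270) = 0.3792

0.379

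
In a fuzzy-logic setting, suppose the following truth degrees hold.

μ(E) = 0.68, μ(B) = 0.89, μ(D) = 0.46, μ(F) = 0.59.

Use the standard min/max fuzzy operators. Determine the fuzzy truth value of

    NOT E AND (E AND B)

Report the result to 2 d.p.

NOT E = 1 − 0.68 = 0.32
E AND B = min(a, b) on (0.68, 0.89) = 0.68
NOT E AND (E AND B) = min(a, b) on (0.32, 0.68) = 0.32

0.32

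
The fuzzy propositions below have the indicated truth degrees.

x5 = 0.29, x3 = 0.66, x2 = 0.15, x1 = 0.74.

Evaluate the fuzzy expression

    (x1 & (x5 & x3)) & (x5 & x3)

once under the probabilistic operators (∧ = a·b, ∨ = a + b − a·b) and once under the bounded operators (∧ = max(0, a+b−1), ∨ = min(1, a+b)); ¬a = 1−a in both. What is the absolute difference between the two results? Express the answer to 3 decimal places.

Under probabilistic:
  x5 & x3 = a·b on (0.2900, 0.6600) = 0.1914
  x1 & (x5 & x3) = a·b on (0.7400, 0.1914) = 0.1416
  x5 & x3 = a·b on (0.2900, 0.6600) = 0.1914
  (x1 & (x5 & x3)) & (x5 & x3) = a·b on (0.1416, 0.1914) = 0.0271
  → value = 0.0271
Under bounded:
  x5 & x3 = max(0, a+b−1) on (0.29, 0.66) = 0.00
  x1 & (x5 & x3) = max(0, a+b−1) on (0.74, 0.00) = 0.00
  x5 & x3 = max(0, a+b−1) on (0.29, 0.66) = 0.00
  (x1 & (x5 & x3)) & (x5 & x3) = max(0, a+b−1) on (0.00, 0.00) = 0.00
  → value = 0.0000
|0.0271 − 0.0000| = 0.027

0.027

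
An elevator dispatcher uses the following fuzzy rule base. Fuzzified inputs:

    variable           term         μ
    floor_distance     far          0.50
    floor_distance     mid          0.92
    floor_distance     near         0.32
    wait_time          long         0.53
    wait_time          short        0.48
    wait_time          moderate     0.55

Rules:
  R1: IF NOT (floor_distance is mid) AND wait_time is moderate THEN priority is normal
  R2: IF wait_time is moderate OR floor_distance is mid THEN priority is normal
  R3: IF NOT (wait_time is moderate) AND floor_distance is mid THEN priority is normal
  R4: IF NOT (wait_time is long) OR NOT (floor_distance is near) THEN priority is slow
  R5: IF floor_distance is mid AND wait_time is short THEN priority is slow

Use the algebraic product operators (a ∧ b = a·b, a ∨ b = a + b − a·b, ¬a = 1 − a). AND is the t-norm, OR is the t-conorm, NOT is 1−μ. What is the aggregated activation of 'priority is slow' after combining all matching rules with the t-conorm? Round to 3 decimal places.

R1: ¬mid=1−0.92=0.08, moderate=0.55; AND[a·b] → w = 0.0440
R2: moderate=0.55, mid=0.92; OR[a + b − a·b] → w = 0.9640
R3: ¬moderate=1−0.55=0.45, mid=0.92; AND[a·b] → w = 0.4140
R4: ¬long=1−0.53=0.47, ¬near=1−0.32=0.68; OR[a + b − a·b] → w = 0.8304
R5: mid=0.92, short=0.48; AND[a·b] → w = 0.4416
Rules with consequent 'slow': {R4, R5} → strengths 0.8304, 0.4416
Aggregate via t-conorm [a + b − a·b]: 0.9053

0.905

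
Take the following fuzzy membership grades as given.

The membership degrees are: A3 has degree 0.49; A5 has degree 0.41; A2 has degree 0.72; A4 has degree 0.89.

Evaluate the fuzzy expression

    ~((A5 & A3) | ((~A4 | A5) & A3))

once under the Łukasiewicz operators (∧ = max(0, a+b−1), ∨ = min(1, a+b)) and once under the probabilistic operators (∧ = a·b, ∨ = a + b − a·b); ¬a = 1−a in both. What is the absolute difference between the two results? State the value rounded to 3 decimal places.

0.377

Under Łukasiewicz:
  A5 & A3 = max(0, a+b−1) on (0.41, 0.49) = 0.00
  ~A4 = 1 − 0.89 = 0.11
  ~A4 | A5 = min(1, a+b) on (0.11, 0.41) = 0.52
  (~A4 | A5) & A3 = max(0, a+b−1) on (0.52, 0.49) = 0.01
  (A5 & A3) | ((~A4 | A5) & A3) = min(1, a+b) on (0.00, 0.01) = 0.01
  ~((A5 & A3) | ((~A4 | A5) & A3)) = 1 − 0.01 = 0.99
  → value = 0.9900
Under probabilistic:
  A5 & A3 = a·b on (0.4100, 0.4900) = 0.2009
  ~A4 = 1 − 0.8900 = 0.1100
  ~A4 | A5 = a + b − a·b on (0.1100, 0.4100) = 0.4749
  (~A4 | A5) & A3 = a·b on (0.4749, 0.4900) = 0.2327
  (A5 & A3) | ((~A4 | A5) & A3) = a + b − a·b on (0.2009, 0.2327) = 0.3869
  ~((A5 & A3) | ((~A4 | A5) & A3)) = 1 − 0.3869 = 0.6131
  → value = 0.6131
|0.9900 − 0.6131| = 0.377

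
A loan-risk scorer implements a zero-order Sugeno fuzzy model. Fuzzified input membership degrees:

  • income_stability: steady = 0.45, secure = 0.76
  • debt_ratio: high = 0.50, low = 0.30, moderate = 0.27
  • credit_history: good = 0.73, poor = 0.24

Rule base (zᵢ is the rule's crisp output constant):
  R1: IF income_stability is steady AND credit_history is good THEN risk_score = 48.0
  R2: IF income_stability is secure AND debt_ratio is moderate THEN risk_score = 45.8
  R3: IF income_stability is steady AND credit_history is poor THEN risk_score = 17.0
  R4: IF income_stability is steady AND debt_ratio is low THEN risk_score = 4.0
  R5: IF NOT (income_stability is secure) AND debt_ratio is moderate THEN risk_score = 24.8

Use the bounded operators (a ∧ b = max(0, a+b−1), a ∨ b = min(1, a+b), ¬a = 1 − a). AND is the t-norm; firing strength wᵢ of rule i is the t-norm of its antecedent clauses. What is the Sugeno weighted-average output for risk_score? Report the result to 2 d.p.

47.69

R1 (z=48.0): steady=0.45, good=0.73; AND[max(0, a+b−1)] → w = 0.18
R2 (z=45.8): secure=0.76, moderate=0.27; AND[max(0, a+b−1)] → w = 0.03
R3 (z=17.0): steady=0.45, poor=0.24; AND[max(0, a+b−1)] → w = 0.00
R4 (z=4.0): steady=0.45, low=0.30; AND[max(0, a+b−1)] → w = 0.00
R5 (z=24.8): ¬secure=1−0.76=0.24, moderate=0.27; AND[max(0, a+b−1)] → w = 0.00
Weighted average = (0.18·48.0 + 0.03·45.8 + 0.00·17.0 + 0.00·4.0 + 0.00·24.8) / (0.18 + 0.03 + 0.00 + 0.00 + 0.00)
  = 10.0140 / 0.2100 = 47.69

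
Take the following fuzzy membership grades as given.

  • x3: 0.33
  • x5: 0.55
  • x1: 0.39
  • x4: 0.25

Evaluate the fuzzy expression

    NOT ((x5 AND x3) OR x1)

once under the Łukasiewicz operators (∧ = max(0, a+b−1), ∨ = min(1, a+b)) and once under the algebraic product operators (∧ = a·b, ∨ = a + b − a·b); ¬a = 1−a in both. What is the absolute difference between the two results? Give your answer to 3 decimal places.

0.111

Under Łukasiewicz:
  x5 AND x3 = max(0, a+b−1) on (0.55, 0.33) = 0.00
  (x5 AND x3) OR x1 = min(1, a+b) on (0.00, 0.39) = 0.39
  NOT ((x5 AND x3) OR x1) = 1 − 0.39 = 0.61
  → value = 0.6100
Under algebraic product:
  x5 AND x3 = a·b on (0.5500, 0.3300) = 0.1815
  (x5 AND x3) OR x1 = a + b − a·b on (0.1815, 0.3900) = 0.5007
  NOT ((x5 AND x3) OR x1) = 1 − 0.5007 = 0.4993
  → value = 0.4993
|0.6100 − 0.4993| = 0.111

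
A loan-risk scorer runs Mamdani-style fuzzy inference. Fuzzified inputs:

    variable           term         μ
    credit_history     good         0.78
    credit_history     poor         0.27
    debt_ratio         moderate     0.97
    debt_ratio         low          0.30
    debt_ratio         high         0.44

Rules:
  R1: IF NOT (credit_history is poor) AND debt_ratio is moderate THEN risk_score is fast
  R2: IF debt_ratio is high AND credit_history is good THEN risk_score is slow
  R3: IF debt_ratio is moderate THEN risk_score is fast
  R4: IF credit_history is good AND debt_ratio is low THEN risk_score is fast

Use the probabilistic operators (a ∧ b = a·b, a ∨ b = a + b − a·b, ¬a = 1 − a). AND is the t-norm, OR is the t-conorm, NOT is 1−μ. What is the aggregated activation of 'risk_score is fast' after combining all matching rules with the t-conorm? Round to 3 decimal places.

0.993

R1: ¬poor=1−0.27=0.73, moderate=0.97; AND[a·b] → w = 0.7081
R2: high=0.44, good=0.78; AND[a·b] → w = 0.3432
R3: moderate=0.97 → w = 0.9700
R4: good=0.78, low=0.30; AND[a·b] → w = 0.2340
Rules with consequent 'fast': {R1, R3, R4} → strengths 0.7081, 0.9700, 0.2340
Aggregate via t-conorm [a + b − a·b]: 0.9933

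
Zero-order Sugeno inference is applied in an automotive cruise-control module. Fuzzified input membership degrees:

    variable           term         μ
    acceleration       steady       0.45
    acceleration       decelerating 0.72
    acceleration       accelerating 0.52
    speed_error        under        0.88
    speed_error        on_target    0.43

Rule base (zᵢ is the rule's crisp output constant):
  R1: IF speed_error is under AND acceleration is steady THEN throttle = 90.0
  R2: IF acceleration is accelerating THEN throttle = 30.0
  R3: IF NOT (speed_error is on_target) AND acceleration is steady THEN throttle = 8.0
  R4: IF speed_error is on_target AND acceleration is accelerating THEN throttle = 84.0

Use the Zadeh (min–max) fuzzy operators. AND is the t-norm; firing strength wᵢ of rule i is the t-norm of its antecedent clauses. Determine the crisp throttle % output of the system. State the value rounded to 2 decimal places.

51.79

R1 (z=90.0): under=0.88, steady=0.45; AND[min(a, b)] → w = 0.45
R2 (z=30.0): accelerating=0.52 → w = 0.52
R3 (z=8.0): ¬on_target=1−0.43=0.57, steady=0.45; AND[min(a, b)] → w = 0.45
R4 (z=84.0): on_target=0.43, accelerating=0.52; AND[min(a, b)] → w = 0.43
Weighted average = (0.45·90.0 + 0.52·30.0 + 0.45·8.0 + 0.43·84.0) / (0.45 + 0.52 + 0.45 + 0.43)
  = 95.8200 / 1.8500 = 51.79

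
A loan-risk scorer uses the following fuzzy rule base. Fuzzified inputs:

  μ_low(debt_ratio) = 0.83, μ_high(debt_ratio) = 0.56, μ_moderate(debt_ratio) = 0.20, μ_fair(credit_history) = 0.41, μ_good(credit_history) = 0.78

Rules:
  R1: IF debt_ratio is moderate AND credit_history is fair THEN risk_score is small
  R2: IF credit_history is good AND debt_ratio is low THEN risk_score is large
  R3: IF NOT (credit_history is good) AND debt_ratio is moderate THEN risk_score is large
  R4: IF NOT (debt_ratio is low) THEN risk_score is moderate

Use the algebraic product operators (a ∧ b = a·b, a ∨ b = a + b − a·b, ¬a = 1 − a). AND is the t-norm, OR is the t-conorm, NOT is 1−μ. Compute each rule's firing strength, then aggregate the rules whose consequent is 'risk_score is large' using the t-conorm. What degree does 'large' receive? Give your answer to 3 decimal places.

R1: moderate=0.20, fair=0.41; AND[a·b] → w = 0.0820
R2: good=0.78, low=0.83; AND[a·b] → w = 0.6474
R3: ¬good=1−0.78=0.22, moderate=0.20; AND[a·b] → w = 0.0440
R4: ¬low=1−0.83=0.17 → w = 0.1700
Rules with consequent 'large': {R2, R3} → strengths 0.6474, 0.0440
Aggregate via t-conorm [a + b − a·b]: 0.6629

0.663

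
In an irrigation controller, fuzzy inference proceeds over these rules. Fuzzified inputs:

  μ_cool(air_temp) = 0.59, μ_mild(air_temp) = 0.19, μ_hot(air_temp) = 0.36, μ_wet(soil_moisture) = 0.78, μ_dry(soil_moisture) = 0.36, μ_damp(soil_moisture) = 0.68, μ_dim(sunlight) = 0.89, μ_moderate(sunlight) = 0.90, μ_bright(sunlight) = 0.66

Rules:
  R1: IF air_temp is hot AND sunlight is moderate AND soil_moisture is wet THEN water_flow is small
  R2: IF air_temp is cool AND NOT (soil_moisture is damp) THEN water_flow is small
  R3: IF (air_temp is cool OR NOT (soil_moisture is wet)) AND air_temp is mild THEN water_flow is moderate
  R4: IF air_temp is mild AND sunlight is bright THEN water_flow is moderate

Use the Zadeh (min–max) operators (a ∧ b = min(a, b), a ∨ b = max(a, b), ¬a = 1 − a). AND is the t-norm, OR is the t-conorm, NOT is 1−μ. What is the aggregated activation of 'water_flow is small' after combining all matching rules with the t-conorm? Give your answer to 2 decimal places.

0.36

R1: hot=0.36, moderate=0.90, wet=0.78; AND[min(a, b)] → w = 0.36
R2: cool=0.59, ¬damp=1−0.68=0.32; AND[min(a, b)] → w = 0.32
R3: (cool=0.59 OR ¬wet=1−0.78=0.22) = 0.59; AND[min(a, b)] with mild=0.19 → w = 0.19
R4: mild=0.19, bright=0.66; AND[min(a, b)] → w = 0.19
Rules with consequent 'small': {R1, R2} → strengths 0.36, 0.32
Aggregate via t-conorm [max(a, b)]: 0.36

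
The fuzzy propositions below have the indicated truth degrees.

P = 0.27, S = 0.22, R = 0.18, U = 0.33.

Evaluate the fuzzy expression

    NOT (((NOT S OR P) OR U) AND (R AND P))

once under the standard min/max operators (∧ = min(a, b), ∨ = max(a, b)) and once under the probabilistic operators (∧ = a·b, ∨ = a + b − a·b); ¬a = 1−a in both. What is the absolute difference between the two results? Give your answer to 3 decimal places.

0.137

Under standard min/max:
  NOT S = 1 − 0.22 = 0.78
  NOT S OR P = max(a, b) on (0.78, 0.27) = 0.78
  (NOT S OR P) OR U = max(a, b) on (0.78, 0.33) = 0.78
  R AND P = min(a, b) on (0.18, 0.27) = 0.18
  ((NOT S OR P) OR U) AND (R AND P) = min(a, b) on (0.78, 0.18) = 0.18
  NOT (((NOT S OR P) OR U) AND (R AND P)) = 1 − 0.18 = 0.82
  → value = 0.8200
Under probabilistic:
  NOT S = 1 − 0.2200 = 0.7800
  NOT S OR P = a + b − a·b on (0.7800, 0.2700) = 0.8394
  (NOT S OR P) OR U = a + b − a·b on (0.8394, 0.3300) = 0.8924
  R AND P = a·b on (0.1800, 0.2700) = 0.0486
  ((NOT S OR P) OR U) AND (R AND P) = a·b on (0.8924, 0.0486) = 0.0434
  NOT (((NOT S OR P) OR U) AND (R AND P)) = 1 − 0.0434 = 0.9566
  → value = 0.9566
|0.8200 − 0.9566| = 0.137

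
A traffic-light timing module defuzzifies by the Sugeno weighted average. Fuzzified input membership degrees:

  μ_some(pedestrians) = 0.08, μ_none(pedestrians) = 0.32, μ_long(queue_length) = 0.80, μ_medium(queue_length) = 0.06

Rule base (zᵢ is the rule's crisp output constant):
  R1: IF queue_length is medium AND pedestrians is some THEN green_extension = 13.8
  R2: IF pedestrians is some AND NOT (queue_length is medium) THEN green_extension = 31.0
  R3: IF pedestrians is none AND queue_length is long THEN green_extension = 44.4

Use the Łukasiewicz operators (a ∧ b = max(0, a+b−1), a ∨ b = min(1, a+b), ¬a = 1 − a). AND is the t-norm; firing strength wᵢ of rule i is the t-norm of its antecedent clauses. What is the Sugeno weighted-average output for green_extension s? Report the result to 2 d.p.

42.49

R1 (z=13.8): medium=0.06, some=0.08; AND[max(0, a+b−1)] → w = 0.00
R2 (z=31.0): some=0.08, ¬medium=1−0.06=0.94; AND[max(0, a+b−1)] → w = 0.02
R3 (z=44.4): none=0.32, long=0.80; AND[max(0, a+b−1)] → w = 0.12
Weighted average = (0.00·13.8 + 0.02·31.0 + 0.12·44.4) / (0.00 + 0.02 + 0.12)
  = 5.9480 / 0.1400 = 42.49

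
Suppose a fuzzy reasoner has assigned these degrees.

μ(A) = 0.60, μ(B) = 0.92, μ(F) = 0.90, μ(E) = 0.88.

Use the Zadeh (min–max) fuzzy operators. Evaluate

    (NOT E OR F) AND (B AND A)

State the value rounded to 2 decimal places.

NOT E = 1 − 0.88 = 0.12
NOT E OR F = max(a, b) on (0.12, 0.90) = 0.90
B AND A = min(a, b) on (0.92, 0.60) = 0.60
(NOT E OR F) AND (B AND A) = min(a, b) on (0.90, 0.60) = 0.60

0.60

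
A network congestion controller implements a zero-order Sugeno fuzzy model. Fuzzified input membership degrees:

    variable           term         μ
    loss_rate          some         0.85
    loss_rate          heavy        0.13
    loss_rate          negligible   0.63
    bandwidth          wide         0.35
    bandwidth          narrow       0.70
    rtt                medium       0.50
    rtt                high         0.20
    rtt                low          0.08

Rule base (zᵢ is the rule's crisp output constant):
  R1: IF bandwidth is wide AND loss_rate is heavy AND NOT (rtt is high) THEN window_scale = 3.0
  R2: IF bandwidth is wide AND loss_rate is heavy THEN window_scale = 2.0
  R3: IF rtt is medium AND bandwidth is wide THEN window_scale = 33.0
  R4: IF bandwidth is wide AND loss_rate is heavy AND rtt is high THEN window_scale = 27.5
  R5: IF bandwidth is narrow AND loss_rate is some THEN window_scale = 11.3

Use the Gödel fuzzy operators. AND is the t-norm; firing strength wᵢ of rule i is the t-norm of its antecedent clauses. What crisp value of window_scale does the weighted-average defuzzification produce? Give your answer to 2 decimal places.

16.45

R1 (z=3.0): wide=0.35, heavy=0.13, ¬high=1−0.20=0.80; AND[min(a, b)] → w = 0.13
R2 (z=2.0): wide=0.35, heavy=0.13; AND[min(a, b)] → w = 0.13
R3 (z=33.0): medium=0.50, wide=0.35; AND[min(a, b)] → w = 0.35
R4 (z=27.5): wide=0.35, heavy=0.13, high=0.20; AND[min(a, b)] → w = 0.13
R5 (z=11.3): narrow=0.70, some=0.85; AND[min(a, b)] → w = 0.70
Weighted average = (0.13·3.0 + 0.13·2.0 + 0.35·33.0 + 0.13·27.5 + 0.70·11.3) / (0.13 + 0.13 + 0.35 + 0.13 + 0.70)
  = 23.6850 / 1.4400 = 16.45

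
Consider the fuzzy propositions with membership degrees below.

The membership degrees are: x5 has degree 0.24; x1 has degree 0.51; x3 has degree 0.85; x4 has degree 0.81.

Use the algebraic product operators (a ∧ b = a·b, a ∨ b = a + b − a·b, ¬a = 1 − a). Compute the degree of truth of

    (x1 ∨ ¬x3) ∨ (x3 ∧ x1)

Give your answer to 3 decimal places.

¬x3 = 1 − 0.8500 = 0.1500
x1 ∨ ¬x3 = a + b − a·b on (0.5100, 0.1500) = 0.5835
x3 ∧ x1 = a·b on (0.8500, 0.5100) = 0.4335
(x1 ∨ ¬x3) ∨ (x3 ∧ x1) = a + b − a·b on (0.5835, 0.4335) = 0.7641

0.764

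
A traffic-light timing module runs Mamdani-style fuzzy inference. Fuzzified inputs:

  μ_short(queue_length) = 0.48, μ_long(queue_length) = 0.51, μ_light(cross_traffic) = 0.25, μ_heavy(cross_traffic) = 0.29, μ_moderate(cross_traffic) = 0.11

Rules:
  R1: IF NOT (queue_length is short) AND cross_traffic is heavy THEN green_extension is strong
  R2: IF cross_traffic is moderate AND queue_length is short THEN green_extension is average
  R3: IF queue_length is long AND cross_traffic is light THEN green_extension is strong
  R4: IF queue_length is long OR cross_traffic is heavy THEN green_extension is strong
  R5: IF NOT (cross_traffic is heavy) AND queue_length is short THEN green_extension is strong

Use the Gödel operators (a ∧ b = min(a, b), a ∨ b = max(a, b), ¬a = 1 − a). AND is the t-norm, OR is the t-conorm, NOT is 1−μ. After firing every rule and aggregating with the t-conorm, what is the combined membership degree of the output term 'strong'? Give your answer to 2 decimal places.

0.51

R1: ¬short=1−0.48=0.52, heavy=0.29; AND[min(a, b)] → w = 0.29
R2: moderate=0.11, short=0.48; AND[min(a, b)] → w = 0.11
R3: long=0.51, light=0.25; AND[min(a, b)] → w = 0.25
R4: long=0.51, heavy=0.29; OR[max(a, b)] → w = 0.51
R5: ¬heavy=1−0.29=0.71, short=0.48; AND[min(a, b)] → w = 0.48
Rules with consequent 'strong': {R1, R3, R4, R5} → strengths 0.29, 0.25, 0.51, 0.48
Aggregate via t-conorm [max(a, b)]: 0.51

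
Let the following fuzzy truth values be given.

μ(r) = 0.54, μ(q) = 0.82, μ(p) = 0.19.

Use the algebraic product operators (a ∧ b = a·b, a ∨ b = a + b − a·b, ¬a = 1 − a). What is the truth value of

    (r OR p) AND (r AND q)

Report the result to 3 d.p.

r OR p = a + b − a·b on (0.5400, 0.1900) = 0.6274
r AND q = a·b on (0.5400, 0.8200) = 0.4428
(r OR p) AND (r AND q) = a·b on (0.6274, 0.4428) = 0.2778

0.278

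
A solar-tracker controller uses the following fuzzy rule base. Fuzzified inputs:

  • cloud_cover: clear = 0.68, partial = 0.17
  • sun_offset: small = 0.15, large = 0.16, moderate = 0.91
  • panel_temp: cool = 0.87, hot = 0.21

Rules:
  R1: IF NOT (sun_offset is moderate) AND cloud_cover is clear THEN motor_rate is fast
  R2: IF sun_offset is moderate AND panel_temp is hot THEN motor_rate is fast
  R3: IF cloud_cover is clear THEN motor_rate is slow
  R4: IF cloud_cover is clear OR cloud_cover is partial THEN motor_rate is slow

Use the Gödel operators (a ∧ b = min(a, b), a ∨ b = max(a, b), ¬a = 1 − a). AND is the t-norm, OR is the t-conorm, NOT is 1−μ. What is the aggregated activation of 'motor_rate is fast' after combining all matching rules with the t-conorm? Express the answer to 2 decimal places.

0.21

R1: ¬moderate=1−0.91=0.09, clear=0.68; AND[min(a, b)] → w = 0.09
R2: moderate=0.91, hot=0.21; AND[min(a, b)] → w = 0.21
R3: clear=0.68 → w = 0.68
R4: clear=0.68, partial=0.17; OR[max(a, b)] → w = 0.68
Rules with consequent 'fast': {R1, R2} → strengths 0.09, 0.21
Aggregate via t-conorm [max(a, b)]: 0.21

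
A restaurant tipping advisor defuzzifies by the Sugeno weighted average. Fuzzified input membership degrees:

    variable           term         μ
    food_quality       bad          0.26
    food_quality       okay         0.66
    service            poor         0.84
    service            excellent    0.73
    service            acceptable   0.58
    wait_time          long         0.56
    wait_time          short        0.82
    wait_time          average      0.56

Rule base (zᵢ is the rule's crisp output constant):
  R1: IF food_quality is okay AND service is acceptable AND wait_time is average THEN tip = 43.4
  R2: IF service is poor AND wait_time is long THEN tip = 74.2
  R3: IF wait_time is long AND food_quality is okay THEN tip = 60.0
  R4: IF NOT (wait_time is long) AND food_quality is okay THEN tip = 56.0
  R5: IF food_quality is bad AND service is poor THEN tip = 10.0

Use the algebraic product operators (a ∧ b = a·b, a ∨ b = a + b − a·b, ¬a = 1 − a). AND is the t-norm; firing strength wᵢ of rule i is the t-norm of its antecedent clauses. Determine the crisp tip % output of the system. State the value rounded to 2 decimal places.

54.27

R1 (z=43.4): okay=0.66, acceptable=0.58, average=0.56; AND[a·b] → w = 0.2144
R2 (z=74.2): poor=0.84, long=0.56; AND[a·b] → w = 0.4704
R3 (z=60.0): long=0.56, okay=0.66; AND[a·b] → w = 0.3696
R4 (z=56.0): ¬long=1−0.56=0.44, okay=0.66; AND[a·b] → w = 0.2904
R5 (z=10.0): bad=0.26, poor=0.84; AND[a·b] → w = 0.2184
Weighted average = (0.2144·43.4 + 0.4704·74.2 + 0.3696·60.0 + 0.2904·56.0 + 0.2184·10.0) / (0.2144 + 0.4704 + 0.3696 + 0.2904 + 0.2184)
  = 84.8297 / 1.5632 = 54.27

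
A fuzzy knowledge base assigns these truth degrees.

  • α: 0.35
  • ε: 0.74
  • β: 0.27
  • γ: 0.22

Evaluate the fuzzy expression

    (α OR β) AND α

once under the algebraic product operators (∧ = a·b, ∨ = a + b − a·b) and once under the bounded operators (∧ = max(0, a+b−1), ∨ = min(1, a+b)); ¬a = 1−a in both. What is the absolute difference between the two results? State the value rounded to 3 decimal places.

0.184

Under algebraic product:
  α OR β = a + b − a·b on (0.3500, 0.2700) = 0.5255
  (α OR β) AND α = a·b on (0.5255, 0.3500) = 0.1839
  → value = 0.1839
Under bounded:
  α OR β = min(1, a+b) on (0.35, 0.27) = 0.62
  (α OR β) AND α = max(0, a+b−1) on (0.62, 0.35) = 0.00
  → value = 0.0000
|0.1839 − 0.0000| = 0.184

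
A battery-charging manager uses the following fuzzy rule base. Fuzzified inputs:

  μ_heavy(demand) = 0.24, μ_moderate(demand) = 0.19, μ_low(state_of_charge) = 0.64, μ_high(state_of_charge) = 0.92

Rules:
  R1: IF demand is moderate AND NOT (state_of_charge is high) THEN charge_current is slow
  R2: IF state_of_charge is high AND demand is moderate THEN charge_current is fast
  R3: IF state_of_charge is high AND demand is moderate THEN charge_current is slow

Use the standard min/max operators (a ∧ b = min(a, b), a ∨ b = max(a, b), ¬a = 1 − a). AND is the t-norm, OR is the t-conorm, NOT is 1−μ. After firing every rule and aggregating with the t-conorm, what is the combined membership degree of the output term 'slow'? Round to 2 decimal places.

R1: moderate=0.19, ¬high=1−0.92=0.08; AND[min(a, b)] → w = 0.08
R2: high=0.92, moderate=0.19; AND[min(a, b)] → w = 0.19
R3: high=0.92, moderate=0.19; AND[min(a, b)] → w = 0.19
Rules with consequent 'slow': {R1, R3} → strengths 0.08, 0.19
Aggregate via t-conorm [max(a, b)]: 0.19

0.19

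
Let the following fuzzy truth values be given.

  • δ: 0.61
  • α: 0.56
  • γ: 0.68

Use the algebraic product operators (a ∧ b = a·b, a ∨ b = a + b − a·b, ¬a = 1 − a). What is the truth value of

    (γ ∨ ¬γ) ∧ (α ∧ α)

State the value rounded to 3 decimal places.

¬γ = 1 − 0.6800 = 0.3200
γ ∨ ¬γ = a + b − a·b on (0.6800, 0.3200) = 0.7824
α ∧ α = a·b on (0.5600, 0.5600) = 0.3136
(γ ∨ ¬γ) ∧ (α ∧ α) = a·b on (0.7824, 0.3136) = 0.2454

0.245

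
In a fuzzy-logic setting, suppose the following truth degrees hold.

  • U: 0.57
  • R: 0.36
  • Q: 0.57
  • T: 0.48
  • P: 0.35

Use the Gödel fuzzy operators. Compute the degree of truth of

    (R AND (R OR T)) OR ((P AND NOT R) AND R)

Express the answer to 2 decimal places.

0.36

R OR T = max(a, b) on (0.36, 0.48) = 0.48
R AND (R OR T) = min(a, b) on (0.36, 0.48) = 0.36
NOT R = 1 − 0.36 = 0.64
P AND NOT R = min(a, b) on (0.35, 0.64) = 0.35
(P AND NOT R) AND R = min(a, b) on (0.35, 0.36) = 0.35
(R AND (R OR T)) OR ((P AND NOT R) AND R) = max(a, b) on (0.36, 0.35) = 0.36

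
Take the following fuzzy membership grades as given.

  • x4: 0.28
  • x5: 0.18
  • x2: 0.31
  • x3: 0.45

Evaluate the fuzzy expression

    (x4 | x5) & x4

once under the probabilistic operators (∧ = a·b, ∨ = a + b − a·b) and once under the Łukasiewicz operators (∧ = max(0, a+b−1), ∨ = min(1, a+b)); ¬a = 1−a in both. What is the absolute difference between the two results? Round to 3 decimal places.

0.115

Under probabilistic:
  x4 | x5 = a + b − a·b on (0.2800, 0.1800) = 0.4096
  (x4 | x5) & x4 = a·b on (0.4096, 0.2800) = 0.1147
  → value = 0.1147
Under Łukasiewicz:
  x4 | x5 = min(1, a+b) on (0.28, 0.18) = 0.46
  (x4 | x5) & x4 = max(0, a+b−1) on (0.46, 0.28) = 0.00
  → value = 0.0000
|0.1147 − 0.0000| = 0.115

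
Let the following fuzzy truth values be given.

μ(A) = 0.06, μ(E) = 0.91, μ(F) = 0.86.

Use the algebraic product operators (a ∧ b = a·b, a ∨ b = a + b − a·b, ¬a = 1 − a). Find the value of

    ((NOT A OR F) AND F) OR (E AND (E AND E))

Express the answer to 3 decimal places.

NOT A = 1 − 0.0600 = 0.9400
NOT A OR F = a + b − a·b on (0.9400, 0.8600) = 0.9916
(NOT A OR F) AND F = a·b on (0.9916, 0.8600) = 0.8528
E AND E = a·b on (0.9100, 0.9100) = 0.8281
E AND (E AND E) = a·b on (0.9100, 0.8281) = 0.7536
((NOT A OR F) AND F) OR (E AND (E AND E)) = a + b − a·b on (0.8528, 0.7536) = 0.9637

0.964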